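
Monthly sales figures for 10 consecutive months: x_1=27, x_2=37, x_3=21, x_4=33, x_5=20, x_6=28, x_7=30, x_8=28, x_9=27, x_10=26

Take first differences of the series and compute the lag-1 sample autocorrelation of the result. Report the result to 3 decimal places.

-0.805

First differences Δx: 10, -16, 12, -13, 8, 2, -2, -1, -1
Mean of differences = -0.1111
Numerator Σ(Δx_t−Δx̄)(Δx_{t+1}−Δx̄) = -598.1235
Denominator Σ(Δx_t−Δx̄)² = 742.8889
r_1(Δx) = -598.1235 / 742.8889 = -0.805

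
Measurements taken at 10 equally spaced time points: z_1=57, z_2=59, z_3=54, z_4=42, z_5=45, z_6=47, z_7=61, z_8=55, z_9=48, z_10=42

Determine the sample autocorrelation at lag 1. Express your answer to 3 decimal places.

0.308

Mean z̄ = (57 + 59 + 54 + 42 + 45 + 47 + 61 + 55 + 48 + 42)/10 = 51.0000
Numerator Σ_{t=1}^{9}(z_t−z̄)(z_{t+1}−z̄) = 138.0000
Denominator Σ(z_t−z̄)² = 448.0000
r_1 = 138.0000 / 448.0000 = 0.308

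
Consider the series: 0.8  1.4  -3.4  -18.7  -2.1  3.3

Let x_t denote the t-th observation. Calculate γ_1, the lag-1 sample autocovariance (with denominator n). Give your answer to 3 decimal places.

Mean x̄ = (0.8 + 1.4 − 3.4 − 18.7 − 2.1 + 3.3)/6 = -3.1167
Deviations: 3.9167, 4.5167, -0.2833, -15.5833, 1.0167, 6.4167
Σ_{t=1}^{5}(x_t−x̄)(x_{t+1}−x̄) = 11.5064
γ_1 = 11.5064 / 6 = 1.918

1.918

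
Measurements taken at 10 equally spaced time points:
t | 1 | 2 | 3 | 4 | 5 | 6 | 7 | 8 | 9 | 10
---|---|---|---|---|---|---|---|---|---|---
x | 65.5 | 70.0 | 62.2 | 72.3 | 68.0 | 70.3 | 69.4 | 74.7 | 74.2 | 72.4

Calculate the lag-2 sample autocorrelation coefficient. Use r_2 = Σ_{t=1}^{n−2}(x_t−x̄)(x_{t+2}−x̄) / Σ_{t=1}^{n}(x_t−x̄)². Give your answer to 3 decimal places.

0.458

Mean x̄ = (65.5 + 70.0 + 62.2 + 72.3 + 68.0 + 70.3 + 69.4 + 74.7 + 74.2 + 72.4)/10 = 69.9000
Numerator Σ_{t=1}^{8}(x_t−x̄)(x_{t+2}−x̄) = 62.4300
Denominator Σ(x_t−x̄)² = 136.2200
r_2 = 62.4300 / 136.2200 = 0.458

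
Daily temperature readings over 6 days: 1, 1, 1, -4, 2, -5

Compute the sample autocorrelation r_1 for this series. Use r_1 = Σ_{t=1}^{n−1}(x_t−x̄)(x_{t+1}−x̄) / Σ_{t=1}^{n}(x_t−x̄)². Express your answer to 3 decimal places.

-0.451

Mean x̄ = (1 + 1 + 1 − 4 + 2 − 5)/6 = -0.6667
Σ(x_t−x̄)(x_{t+1}−x̄) = (2.7778) + (2.7778) + (-5.5556) + (-8.8889) + (-11.5556) = -20.4444
Denominator Σ(x_t−x̄)² = 45.3333
r_1 = -20.4444 / 45.3333 = -0.451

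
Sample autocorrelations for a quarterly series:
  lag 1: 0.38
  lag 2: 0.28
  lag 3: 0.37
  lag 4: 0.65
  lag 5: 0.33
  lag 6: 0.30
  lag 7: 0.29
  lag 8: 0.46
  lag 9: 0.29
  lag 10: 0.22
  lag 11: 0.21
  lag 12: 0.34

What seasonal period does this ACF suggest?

4

The largest autocorrelation is r_4 = 0.65, with a weaker echo at lag 8 (0.46); the remaining lags stay at or below 0.38.
The dominant spike at lag 4 indicates a seasonal period of 4.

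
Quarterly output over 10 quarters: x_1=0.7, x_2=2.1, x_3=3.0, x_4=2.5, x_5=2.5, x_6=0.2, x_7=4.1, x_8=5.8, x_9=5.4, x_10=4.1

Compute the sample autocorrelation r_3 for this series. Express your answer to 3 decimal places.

Mean x̄ = (0.7 + 2.1 + 3.0 + 2.5 + 2.5 + 0.2 + 4.1 + 5.8 + 5.4 + 4.1)/10 = 3.0400
Σ(x_t−x̄)(x_{t+3}−x̄) = (1.2636) + (0.5076) + (0.1136) + (-0.5724) + (-1.4904) + (-6.7024) + (1.1236) = -5.7568
Denominator Σ(x_t−x̄)² = 30.4440
r_3 = -5.7568 / 30.4440 = -0.189

-0.189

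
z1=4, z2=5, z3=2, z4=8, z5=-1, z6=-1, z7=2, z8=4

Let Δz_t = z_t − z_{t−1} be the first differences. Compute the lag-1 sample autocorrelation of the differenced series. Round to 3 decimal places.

First differences Δz: 1, -3, 6, -9, 0, 3, 2
Mean of differences = 0.0000
Numerator Σ(Δz_t−Δz̄)(Δz_{t+1}−Δz̄) = -69.0000
Denominator Σ(Δz_t−Δz̄)² = 140.0000
r_1(Δz) = -69.0000 / 140.0000 = -0.493

-0.493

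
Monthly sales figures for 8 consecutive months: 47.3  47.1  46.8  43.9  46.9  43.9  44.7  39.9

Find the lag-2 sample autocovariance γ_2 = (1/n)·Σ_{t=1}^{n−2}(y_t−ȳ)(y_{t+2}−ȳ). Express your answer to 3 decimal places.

1.425

Mean ȳ = (47.3 + 47.1 + 46.8 + 43.9 + 46.9 + 43.9 + 44.7 + 39.9)/8 = 45.0625
Σ_{t=1}^{6}(y_t−ȳ)(y_{t+2}−ȳ) = 11.3984
γ_2 = 11.3984 / 8 = 1.425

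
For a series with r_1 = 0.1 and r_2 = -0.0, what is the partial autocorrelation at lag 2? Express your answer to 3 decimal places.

-0.010

φ_{22} = (r_2 − r_1²) / (1 − r_1²)
r_1² = (0.1)² = 0.01
Numerator = -0.0 − 0.0100 = -0.0100; denominator = 1 − 0.0100 = 0.9900
φ_{22} = -0.0100 / 0.9900 = -0.010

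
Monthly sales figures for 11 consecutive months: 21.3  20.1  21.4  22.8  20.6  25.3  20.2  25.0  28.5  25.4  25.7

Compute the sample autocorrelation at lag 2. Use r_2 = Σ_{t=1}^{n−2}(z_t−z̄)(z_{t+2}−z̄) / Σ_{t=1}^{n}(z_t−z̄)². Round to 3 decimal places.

0.268

Mean z̄ = (21.3 + 20.1 + 21.4 + 22.8 + 20.6 + 25.3 + 20.2 + 25.0 + 28.5 + 25.4 + 25.7)/11 = 23.3000
Numerator Σ_{t=1}^{9}(z_t−z̄)(z_{t+2}−z̄) = 21.2300
Denominator Σ(z_t−z̄)² = 79.1000
r_2 = 21.2300 / 79.1000 = 0.268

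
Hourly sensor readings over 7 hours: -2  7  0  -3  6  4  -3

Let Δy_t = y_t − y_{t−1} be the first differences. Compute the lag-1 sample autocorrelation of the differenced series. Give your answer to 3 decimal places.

-0.269

First differences Δy: 9, -7, -3, 9, -2, -7
Mean of differences = -0.1667
Numerator Σ(Δy_t−Δȳ)(Δy_{t+1}−Δȳ) = -73.5278
Denominator Σ(Δy_t−Δȳ)² = 272.8333
r_1(Δy) = -73.5278 / 272.8333 = -0.269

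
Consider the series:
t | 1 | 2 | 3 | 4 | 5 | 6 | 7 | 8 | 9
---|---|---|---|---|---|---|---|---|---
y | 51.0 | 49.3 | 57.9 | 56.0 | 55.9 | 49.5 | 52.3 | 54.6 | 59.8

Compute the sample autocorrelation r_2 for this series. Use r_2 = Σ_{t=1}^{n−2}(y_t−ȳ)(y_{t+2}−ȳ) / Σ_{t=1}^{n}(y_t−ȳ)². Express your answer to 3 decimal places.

Mean ȳ = (51.0 + 49.3 + 57.9 + 56.0 + 55.9 + 49.5 + 52.3 + 54.6 + 59.8)/9 = 54.0333
Σ(y_t−ȳ)(y_{t+2}−ȳ) = (-11.7289) + (-9.3089) + (7.2178) + (-8.9156) + (-3.2356) + (-2.5689) + (-9.9956) = -38.5356
Denominator Σ(y_t−ȳ)² = 111.0400
r_2 = -38.5356 / 111.0400 = -0.347

-0.347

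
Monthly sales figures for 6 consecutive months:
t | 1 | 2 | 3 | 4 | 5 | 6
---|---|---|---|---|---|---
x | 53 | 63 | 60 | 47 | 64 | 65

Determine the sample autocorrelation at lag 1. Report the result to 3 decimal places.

-0.244

Mean x̄ = (53 + 63 + 60 + 47 + 64 + 65)/6 = 58.6667
Deviations from mean: -5.6667, 4.3333, 1.3333, -11.6667, 5.3333, 6.3333
Σ(x_t−x̄)(x_{t+1}−x̄) = (-24.5556) + (5.7778) + (-15.5556) + (-62.2222) + (33.7778) = -62.7778
Denominator Σ(x_t−x̄)² = 257.3333
r_1 = -62.7778 / 257.3333 = -0.244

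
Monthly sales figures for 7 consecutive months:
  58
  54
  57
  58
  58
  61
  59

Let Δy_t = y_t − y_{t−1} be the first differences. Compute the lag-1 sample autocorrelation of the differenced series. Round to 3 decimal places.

First differences Δy: -4, 3, 1, 0, 3, -2
Mean of differences = 0.1667
Numerator Σ(Δy_t−Δȳ)(Δy_{t+1}−Δȳ) = -16.1944
Denominator Σ(Δy_t−Δȳ)² = 38.8333
r_1(Δy) = -16.1944 / 38.8333 = -0.417

-0.417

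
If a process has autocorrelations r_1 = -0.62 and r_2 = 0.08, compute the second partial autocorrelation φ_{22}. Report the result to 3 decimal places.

-0.494

φ_{22} = (r_2 − r_1²) / (1 − r_1²)
r_1² = (-0.62)² = 0.3844
Numerator = 0.08 − 0.3844 = -0.3044; denominator = 1 − 0.3844 = 0.6156
φ_{22} = -0.3044 / 0.6156 = -0.494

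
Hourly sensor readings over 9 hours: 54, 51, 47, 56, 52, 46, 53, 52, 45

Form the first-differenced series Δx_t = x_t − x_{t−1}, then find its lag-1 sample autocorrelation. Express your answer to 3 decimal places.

First differences Δx: -3, -4, 9, -4, -6, 7, -1, -7
Mean of differences = -1.1250
Numerator Σ(Δx_t−Δx̄)(Δx_{t+1}−Δx̄) = -78.1406
Denominator Σ(Δx_t−Δx̄)² = 246.8750
r_1(Δx) = -78.1406 / 246.8750 = -0.317

-0.317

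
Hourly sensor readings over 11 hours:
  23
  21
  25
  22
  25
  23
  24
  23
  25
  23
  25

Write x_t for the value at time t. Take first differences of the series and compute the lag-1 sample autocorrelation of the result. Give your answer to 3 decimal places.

First differences Δx: -2, 4, -3, 3, -2, 1, -1, 2, -2, 2
Mean of differences = 0.2000
Numerator Σ(Δx_t−Δx̄)(Δx_{t+1}−Δx̄) = -48.4400
Denominator Σ(Δx_t−Δx̄)² = 55.6000
r_1(Δx) = -48.4400 / 55.6000 = -0.871

-0.871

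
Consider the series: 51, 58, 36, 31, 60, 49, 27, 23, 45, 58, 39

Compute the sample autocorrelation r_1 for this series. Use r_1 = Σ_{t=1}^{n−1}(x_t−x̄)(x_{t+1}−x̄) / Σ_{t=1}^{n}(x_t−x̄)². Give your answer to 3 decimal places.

Mean x̄ = (51 + 58 + 36 + 31 + 60 + 49 + 27 + 23 + 45 + 58 + 39)/11 = 43.3636
Numerator Σ_{t=1}^{10}(x_t−x̄)(x_{t+1}−x̄) = 150.8678
Denominator Σ(x_t−x̄)² = 1706.5455
r_1 = 150.8678 / 1706.5455 = 0.088

0.088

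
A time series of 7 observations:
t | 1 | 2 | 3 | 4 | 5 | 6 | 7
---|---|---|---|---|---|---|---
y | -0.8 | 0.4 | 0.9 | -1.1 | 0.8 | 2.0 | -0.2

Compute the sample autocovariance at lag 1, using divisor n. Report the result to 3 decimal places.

Mean ȳ = (-0.8 + 0.4 + 0.9 − 1.1 + 0.8 + 2.0 − 0.2)/7 = 0.2857
Σ_{t=1}^{6}(y_t−ȳ)(y_{t+1}−ȳ) = -1.5688
γ_1 = -1.5688 / 7 = -0.224

-0.224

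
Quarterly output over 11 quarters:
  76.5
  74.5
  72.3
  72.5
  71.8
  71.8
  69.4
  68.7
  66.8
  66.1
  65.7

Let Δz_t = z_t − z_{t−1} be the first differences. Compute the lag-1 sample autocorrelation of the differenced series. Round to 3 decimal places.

First differences Δz: -2.0, -2.2, 0.2, -0.7, 0.0, -2.4, -0.7, -1.9, -0.7, -0.4
Mean of differences = -1.0800
Numerator Σ(Δz_t−Δz̄)(Δz_{t+1}−Δz̄) = -1.7984
Denominator Σ(Δz_t−Δz̄)² = 8.2160
r_1(Δz) = -1.7984 / 8.2160 = -0.219

-0.219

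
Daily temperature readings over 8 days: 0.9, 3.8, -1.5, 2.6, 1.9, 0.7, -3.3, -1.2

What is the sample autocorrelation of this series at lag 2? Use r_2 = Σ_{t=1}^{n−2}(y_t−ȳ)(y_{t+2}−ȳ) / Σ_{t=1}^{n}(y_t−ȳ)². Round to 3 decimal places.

Mean ȳ = (0.9 + 3.8 − 1.5 + 2.6 + 1.9 + 0.7 − 3.3 − 1.2)/8 = 0.4875
Deviations from mean: 0.4125, 3.3125, -1.9875, 2.1125, 1.4125, 0.2125, -3.7875, -1.6875
Σ(y_t−ȳ)(y_{t+2}−ȳ) = (-0.8198) + (6.9977) + (-2.8073) + (0.4489) + (-5.3498) + (-0.3586) = -1.8891
Denominator Σ(y_t−ȳ)² = 38.7888
r_2 = -1.8891 / 38.7888 = -0.049

-0.049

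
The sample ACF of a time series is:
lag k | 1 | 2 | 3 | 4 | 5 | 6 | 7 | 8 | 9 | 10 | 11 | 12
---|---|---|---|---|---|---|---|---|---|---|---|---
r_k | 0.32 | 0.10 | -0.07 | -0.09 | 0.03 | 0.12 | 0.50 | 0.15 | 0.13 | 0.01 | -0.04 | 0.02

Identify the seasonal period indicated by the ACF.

The largest autocorrelation is r_7 = 0.50; the remaining lags stay at or below 0.32. The elevated value at lag 1 (0.32), dropping to 0.10 at lag 2, reflects decaying short-term dependence rather than seasonality.
The dominant spike at lag 7 indicates a seasonal period of 7.

7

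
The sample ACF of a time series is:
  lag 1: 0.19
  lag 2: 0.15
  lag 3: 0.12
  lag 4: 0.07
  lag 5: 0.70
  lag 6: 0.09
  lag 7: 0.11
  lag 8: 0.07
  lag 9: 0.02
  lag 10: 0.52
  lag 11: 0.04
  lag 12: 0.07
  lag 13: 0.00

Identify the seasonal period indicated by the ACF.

5

The largest autocorrelation is r_5 = 0.70, with a weaker echo at lag 10 (0.52); the remaining lags stay at or below 0.19.
The dominant spike at lag 5 indicates a seasonal period of 5.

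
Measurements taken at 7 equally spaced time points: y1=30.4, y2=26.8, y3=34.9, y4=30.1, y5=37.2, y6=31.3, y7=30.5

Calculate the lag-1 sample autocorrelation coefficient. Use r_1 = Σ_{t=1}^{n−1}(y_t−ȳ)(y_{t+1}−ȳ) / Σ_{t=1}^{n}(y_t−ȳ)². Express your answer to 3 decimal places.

-0.353

Mean ȳ = (30.4 + 26.8 + 34.9 + 30.1 + 37.2 + 31.3 + 30.5)/7 = 31.6000
Deviations from mean: -1.2000, -4.8000, 3.3000, -1.5000, 5.6000, -0.3000, -1.1000
Σ(y_t−ȳ)(y_{t+1}−ȳ) = (5.7600) + (-15.8400) + (-4.9500) + (-8.4000) + (-1.6800) + (0.3300) = -24.7800
Denominator Σ(y_t−ȳ)² = 70.2800
r_1 = -24.7800 / 70.2800 = -0.353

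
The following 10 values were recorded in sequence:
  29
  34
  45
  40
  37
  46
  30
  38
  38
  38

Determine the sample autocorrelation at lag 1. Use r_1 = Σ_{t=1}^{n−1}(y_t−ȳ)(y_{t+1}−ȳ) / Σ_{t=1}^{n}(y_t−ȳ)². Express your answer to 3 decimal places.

Mean ȳ = (29 + 34 + 45 + 40 + 37 + 46 + 30 + 38 + 38 + 38)/10 = 37.5000
Numerator Σ_{t=1}^{9}(y_t−ȳ)(y_{t+1}−ȳ) = -50.2500
Denominator Σ(y_t−ȳ)² = 276.5000
r_1 = -50.2500 / 276.5000 = -0.182

-0.182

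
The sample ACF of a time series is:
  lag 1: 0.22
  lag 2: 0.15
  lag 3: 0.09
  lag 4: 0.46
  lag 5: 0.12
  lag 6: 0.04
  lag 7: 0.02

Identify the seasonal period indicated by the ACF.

The largest autocorrelation is r_4 = 0.46; the remaining lags stay at or below 0.22. The elevated value at lag 1 (0.22), dropping to 0.15 at lag 2, reflects decaying short-term dependence rather than seasonality.
The dominant spike at lag 4 indicates a seasonal period of 4.

4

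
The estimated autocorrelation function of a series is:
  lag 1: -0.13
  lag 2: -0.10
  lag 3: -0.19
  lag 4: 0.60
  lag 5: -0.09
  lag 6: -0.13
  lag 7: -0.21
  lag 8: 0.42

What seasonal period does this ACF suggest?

The largest autocorrelation is r_4 = 0.60, with a weaker echo at lag 8 (0.42); the remaining lags stay at or below -0.09.
The dominant spike at lag 4 indicates a seasonal period of 4.

4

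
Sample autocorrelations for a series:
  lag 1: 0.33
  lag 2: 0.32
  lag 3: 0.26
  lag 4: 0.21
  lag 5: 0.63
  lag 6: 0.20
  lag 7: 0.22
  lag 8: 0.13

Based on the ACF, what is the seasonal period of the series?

The largest autocorrelation is r_5 = 0.63; the remaining lags stay at or below 0.33. The elevated value at lag 1 (0.33), dropping to 0.32 at lag 2, reflects decaying short-term dependence rather than seasonality.
The dominant spike at lag 5 indicates a seasonal period of 5.

5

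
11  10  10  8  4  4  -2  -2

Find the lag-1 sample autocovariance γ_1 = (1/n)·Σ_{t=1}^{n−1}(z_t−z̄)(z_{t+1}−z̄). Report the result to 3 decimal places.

15.295

Mean z̄ = (11 + 10 + 10 + 8 + 4 + 4 − 2 − 2)/8 = 5.3750
Deviations: 5.6250, 4.6250, 4.6250, 2.6250, -1.3750, -1.3750, -7.3750, -7.3750
Σ_{t=1}^{7}(z_t−z̄)(z_{t+1}−z̄) = 122.3594
γ_1 = 122.3594 / 8 = 15.295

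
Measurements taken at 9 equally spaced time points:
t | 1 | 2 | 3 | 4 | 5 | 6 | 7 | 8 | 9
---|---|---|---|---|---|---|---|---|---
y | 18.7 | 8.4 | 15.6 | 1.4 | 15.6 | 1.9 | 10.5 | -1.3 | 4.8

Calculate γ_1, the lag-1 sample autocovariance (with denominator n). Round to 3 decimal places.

-16.300

Mean ȳ = (18.7 + 8.4 + 15.6 + 1.4 + 15.6 + 1.9 + 10.5 − 1.3 + 4.8)/9 = 8.4000
Σ_{t=1}^{8}(y_t−ȳ)(y_{t+1}−ȳ) = -146.7000
γ_1 = -146.7000 / 9 = -16.300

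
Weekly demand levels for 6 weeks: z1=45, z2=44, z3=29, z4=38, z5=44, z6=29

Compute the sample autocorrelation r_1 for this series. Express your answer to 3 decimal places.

-0.235

Mean z̄ = (45 + 44 + 29 + 38 + 44 + 29)/6 = 38.1667
Deviations from mean: 6.8333, 5.8333, -9.1667, -0.1667, 5.8333, -9.1667
Σ(z_t−z̄)(z_{t+1}−z̄) = (39.8611) + (-53.4722) + (1.5278) + (-0.9722) + (-53.4722) = -66.5278
Denominator Σ(z_t−z̄)² = 282.8333
r_1 = -66.5278 / 282.8333 = -0.235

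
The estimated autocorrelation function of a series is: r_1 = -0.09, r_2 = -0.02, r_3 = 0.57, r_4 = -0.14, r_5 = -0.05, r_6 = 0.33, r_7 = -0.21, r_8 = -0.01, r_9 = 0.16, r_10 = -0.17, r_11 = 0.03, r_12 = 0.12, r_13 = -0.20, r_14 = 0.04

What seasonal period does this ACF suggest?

3

The largest autocorrelation is r_3 = 0.57, with weaker echoes at lags 6 (0.33) and 9 (0.16); the remaining lags stay at or below 0.12.
The dominant spike at lag 3 indicates a seasonal period of 3.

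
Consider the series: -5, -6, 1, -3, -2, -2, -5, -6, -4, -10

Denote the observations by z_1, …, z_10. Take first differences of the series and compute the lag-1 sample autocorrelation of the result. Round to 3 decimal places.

First differences Δz: -1, 7, -4, 1, 0, -3, -1, 2, -6
Mean of differences = -0.5556
Numerator Σ(Δz_t−Δz̄)(Δz_{t+1}−Δz̄) = -49.1975
Denominator Σ(Δz_t−Δz̄)² = 114.2222
r_1(Δz) = -49.1975 / 114.2222 = -0.431

-0.431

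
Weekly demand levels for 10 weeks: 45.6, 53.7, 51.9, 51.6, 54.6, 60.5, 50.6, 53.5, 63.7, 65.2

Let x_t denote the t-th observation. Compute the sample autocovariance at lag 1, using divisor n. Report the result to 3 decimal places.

8.402

Mean x̄ = (45.6 + 53.7 + 51.9 + 51.6 + 54.6 + 60.5 + 50.6 + 53.5 + 63.7 + 65.2)/10 = 55.0900
Σ_{t=1}^{9}(x_t−x̄)(x_{t+1}−x̄) = 84.0229
γ_1 = 84.0229 / 10 = 8.402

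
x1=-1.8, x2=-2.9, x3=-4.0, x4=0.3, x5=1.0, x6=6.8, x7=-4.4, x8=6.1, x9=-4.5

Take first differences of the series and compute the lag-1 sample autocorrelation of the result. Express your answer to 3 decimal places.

First differences Δx: -1.1, -1.1, 4.3, 0.7, 5.8, -11.2, 10.5, -10.6
Mean of differences = -0.3375
Numerator Σ(Δx_t−Δx̄)(Δx_{t+1}−Δx̄) = -287.3864
Denominator Σ(Δx_t−Δx̄)² = 402.1788
r_1(Δx) = -287.3864 / 402.1788 = -0.715

-0.715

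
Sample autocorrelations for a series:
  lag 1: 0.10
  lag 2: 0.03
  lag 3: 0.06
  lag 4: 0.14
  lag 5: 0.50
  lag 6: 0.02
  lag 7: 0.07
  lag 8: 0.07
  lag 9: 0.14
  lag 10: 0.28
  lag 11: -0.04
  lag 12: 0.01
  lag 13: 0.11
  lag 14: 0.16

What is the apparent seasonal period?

The largest autocorrelation is r_5 = 0.50, with a weaker echo at lag 10 (0.28); the remaining lags stay at or below 0.16.
The dominant spike at lag 5 indicates a seasonal period of 5.

5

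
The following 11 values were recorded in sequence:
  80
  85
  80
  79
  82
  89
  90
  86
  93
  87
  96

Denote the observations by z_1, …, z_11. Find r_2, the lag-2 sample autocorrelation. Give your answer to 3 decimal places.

Mean z̄ = (80 + 85 + 80 + 79 + 82 + 89 + 90 + 86 + 93 + 87 + 96)/11 = 86.0909
Numerator Σ_{t=1}^{9}(z_t−z̄)(z_{t+2}−z̄) = 128.2562
Denominator Σ(z_t−z̄)² = 312.9091
r_2 = 128.2562 / 312.9091 = 0.410

0.410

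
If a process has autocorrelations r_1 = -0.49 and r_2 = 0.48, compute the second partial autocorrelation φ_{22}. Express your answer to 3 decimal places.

φ_{22} = (r_2 − r_1²) / (1 − r_1²)
r_1² = (-0.49)² = 0.2401
Numerator = 0.48 − 0.2401 = 0.2399; denominator = 1 − 0.2401 = 0.7599
φ_{22} = 0.2399 / 0.7599 = 0.316

0.316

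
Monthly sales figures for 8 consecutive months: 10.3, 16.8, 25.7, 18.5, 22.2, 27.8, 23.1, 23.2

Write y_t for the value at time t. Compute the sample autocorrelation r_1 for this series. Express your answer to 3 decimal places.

0.174

Mean ȳ = (10.3 + 16.8 + 25.7 + 18.5 + 22.2 + 27.8 + 23.1 + 23.2)/8 = 20.9500
Deviations from mean: -10.6500, -4.1500, 4.7500, -2.4500, 1.2500, 6.8500, 2.1500, 2.2500
Σ(y_t−ȳ)(y_{t+1}−ȳ) = (44.1975) + (-19.7125) + (-11.6375) + (-3.0625) + (8.5625) + (14.7275) + (4.8375) = 37.9125
Denominator Σ(y_t−ȳ)² = 217.3800
r_1 = 37.9125 / 217.3800 = 0.174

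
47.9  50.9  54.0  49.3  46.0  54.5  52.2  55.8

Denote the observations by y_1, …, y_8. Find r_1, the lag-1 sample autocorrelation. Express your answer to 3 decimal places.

-0.055

Mean ȳ = (47.9 + 50.9 + 54.0 + 49.3 + 46.0 + 54.5 + 52.2 + 55.8)/8 = 51.3250
Numerator Σ_{t=1}^{7}(y_t−ȳ)(y_{t+1}−ȳ) = -4.5281
Denominator Σ(y_t−ȳ)² = 82.3950
r_1 = -4.5281 / 82.3950 = -0.055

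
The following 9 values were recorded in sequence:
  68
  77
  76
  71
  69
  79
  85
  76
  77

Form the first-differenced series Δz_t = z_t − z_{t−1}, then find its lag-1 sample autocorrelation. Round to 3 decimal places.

-0.054

First differences Δz: 9, -1, -5, -2, 10, 6, -9, 1
Mean of differences = 1.1250
Numerator Σ(Δz_t−Δz̄)(Δz_{t+1}−Δz̄) = -17.1406
Denominator Σ(Δz_t−Δz̄)² = 318.8750
r_1(Δz) = -17.1406 / 318.8750 = -0.054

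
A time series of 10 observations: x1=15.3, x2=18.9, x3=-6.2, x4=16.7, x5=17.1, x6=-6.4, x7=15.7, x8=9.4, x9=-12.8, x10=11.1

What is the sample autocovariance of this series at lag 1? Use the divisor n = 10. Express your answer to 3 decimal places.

-44.573

Mean x̄ = (15.3 + 18.9 − 6.2 + 16.7 + 17.1 − 6.4 + 15.7 + 9.4 − 12.8 + 11.1)/10 = 7.8800
Σ_{t=1}^{9}(x_t−x̄)(x_{t+1}−x̄) = -445.7264
γ_1 = -445.7264 / 10 = -44.573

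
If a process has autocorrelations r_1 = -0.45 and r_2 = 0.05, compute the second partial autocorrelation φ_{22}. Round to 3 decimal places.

-0.191

φ_{22} = (r_2 − r_1²) / (1 − r_1²)
r_1² = (-0.45)² = 0.2025
Numerator = 0.05 − 0.2025 = -0.1525; denominator = 1 − 0.2025 = 0.7975
φ_{22} = -0.1525 / 0.7975 = -0.191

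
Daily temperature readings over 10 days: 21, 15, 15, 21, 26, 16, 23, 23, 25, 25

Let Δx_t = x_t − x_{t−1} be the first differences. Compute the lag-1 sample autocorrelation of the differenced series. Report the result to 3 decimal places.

-0.381

First differences Δx: -6, 0, 6, 5, -10, 7, 0, 2, 0
Mean of differences = 0.4444
Numerator Σ(Δx_t−Δx̄)(Δx_{t+1}−Δx̄) = -94.6420
Denominator Σ(Δx_t−Δx̄)² = 248.2222
r_1(Δx) = -94.6420 / 248.2222 = -0.381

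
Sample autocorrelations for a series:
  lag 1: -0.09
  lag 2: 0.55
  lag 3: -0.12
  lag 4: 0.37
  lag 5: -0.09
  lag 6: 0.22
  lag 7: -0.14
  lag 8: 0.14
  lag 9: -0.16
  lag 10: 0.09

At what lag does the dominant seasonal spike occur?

The largest autocorrelation is r_2 = 0.55, with weaker echoes at lags 4 (0.37) and 6 (0.22); the remaining lags stay at or below 0.14.
The dominant spike at lag 2 indicates a seasonal period of 2.

2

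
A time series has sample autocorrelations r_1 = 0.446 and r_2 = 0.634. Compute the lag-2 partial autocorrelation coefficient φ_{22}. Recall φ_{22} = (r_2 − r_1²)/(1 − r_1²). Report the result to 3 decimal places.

φ_{22} = (r_2 − r_1²) / (1 − r_1²)
r_1² = (0.446)² = 0.198916
Numerator = 0.634 − 0.1989 = 0.4351; denominator = 1 − 0.1989 = 0.8011
φ_{22} = 0.4351 / 0.8011 = 0.543

0.543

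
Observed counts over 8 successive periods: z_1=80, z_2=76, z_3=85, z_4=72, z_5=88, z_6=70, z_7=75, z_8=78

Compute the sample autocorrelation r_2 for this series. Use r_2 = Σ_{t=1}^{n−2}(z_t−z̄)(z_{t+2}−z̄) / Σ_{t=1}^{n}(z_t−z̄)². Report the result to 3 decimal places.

0.429

Mean z̄ = (80 + 76 + 85 + 72 + 88 + 70 + 75 + 78)/8 = 78.0000
Deviations from mean: 2.0000, -2.0000, 7.0000, -6.0000, 10.0000, -8.0000, -3.0000, 0.0000
Σ(z_t−z̄)(z_{t+2}−z̄) = (14.0000) + (12.0000) + (70.0000) + (48.0000) + (-30.0000) + (0.0000) = 114.0000
Denominator Σ(z_t−z̄)² = 266.0000
r_2 = 114.0000 / 266.0000 = 0.429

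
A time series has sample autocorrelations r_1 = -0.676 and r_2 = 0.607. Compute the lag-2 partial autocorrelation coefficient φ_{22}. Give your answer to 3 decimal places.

φ_{22} = (r_2 − r_1²) / (1 − r_1²)
r_1² = (-0.676)² = 0.456976
Numerator = 0.607 − 0.4570 = 0.1500; denominator = 1 − 0.4570 = 0.5430
φ_{22} = 0.1500 / 0.5430 = 0.276

0.276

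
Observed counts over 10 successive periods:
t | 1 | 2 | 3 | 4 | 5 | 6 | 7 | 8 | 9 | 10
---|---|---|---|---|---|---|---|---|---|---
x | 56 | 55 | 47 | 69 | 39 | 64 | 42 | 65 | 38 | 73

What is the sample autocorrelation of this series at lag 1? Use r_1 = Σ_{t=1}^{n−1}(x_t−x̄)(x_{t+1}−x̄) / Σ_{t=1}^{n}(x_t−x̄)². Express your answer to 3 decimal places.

-0.816

Mean x̄ = (56 + 55 + 47 + 69 + 39 + 64 + 42 + 65 + 38 + 73)/10 = 54.8000
Numerator Σ_{t=1}^{9}(x_t−x̄)(x_{t+1}−x̄) = -1207.2400
Denominator Σ(x_t−x̄)² = 1479.6000
r_1 = -1207.2400 / 1479.6000 = -0.816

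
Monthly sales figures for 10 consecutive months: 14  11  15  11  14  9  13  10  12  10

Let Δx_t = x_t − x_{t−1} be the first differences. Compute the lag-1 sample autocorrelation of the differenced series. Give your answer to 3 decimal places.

-0.911

First differences Δx: -3, 4, -4, 3, -5, 4, -3, 2, -2
Mean of differences = -0.4444
Numerator Σ(Δx_t−Δx̄)(Δx_{t+1}−Δx̄) = -96.7531
Denominator Σ(Δx_t−Δx̄)² = 106.2222
r_1(Δx) = -96.7531 / 106.2222 = -0.911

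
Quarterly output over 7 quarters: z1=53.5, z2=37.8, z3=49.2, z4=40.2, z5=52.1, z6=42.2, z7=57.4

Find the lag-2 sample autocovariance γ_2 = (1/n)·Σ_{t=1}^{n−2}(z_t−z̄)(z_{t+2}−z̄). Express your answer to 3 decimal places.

Mean z̄ = (53.5 + 37.8 + 49.2 + 40.2 + 52.1 + 42.2 + 57.4)/7 = 47.4857
Σ_{t=1}^{5}(z_t−z̄)(z_{t+2}−z̄) = 173.0453
γ_2 = 173.0453 / 7 = 24.721

24.721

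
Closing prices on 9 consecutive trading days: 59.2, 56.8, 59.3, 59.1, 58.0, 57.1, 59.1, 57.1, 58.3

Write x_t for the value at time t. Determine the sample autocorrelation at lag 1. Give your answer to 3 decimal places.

Mean x̄ = (59.2 + 56.8 + 59.3 + 59.1 + 58.0 + 57.1 + 59.1 + 57.1 + 58.3)/9 = 58.2222
Numerator Σ_{t=1}^{8}(x_t−x̄)(x_{t+1}−x̄) = -3.9805
Denominator Σ(x_t−x̄)² = 8.2556
r_1 = -3.9805 / 8.2556 = -0.482

-0.482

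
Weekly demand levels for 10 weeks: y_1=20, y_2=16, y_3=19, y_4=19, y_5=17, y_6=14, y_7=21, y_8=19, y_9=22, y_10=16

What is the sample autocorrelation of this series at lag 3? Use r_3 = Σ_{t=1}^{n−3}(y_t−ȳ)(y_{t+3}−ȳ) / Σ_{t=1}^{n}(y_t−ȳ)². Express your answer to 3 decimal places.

Mean ȳ = (20 + 16 + 19 + 19 + 17 + 14 + 21 + 19 + 22 + 16)/10 = 18.3000
Σ(y_t−ȳ)(y_{t+3}−ȳ) = (1.1900) + (2.9900) + (-3.0100) + (1.8900) + (-0.9100) + (-15.9100) + (-6.2100) = -19.9700
Denominator Σ(y_t−ȳ)² = 56.1000
r_3 = -19.9700 / 56.1000 = -0.356

-0.356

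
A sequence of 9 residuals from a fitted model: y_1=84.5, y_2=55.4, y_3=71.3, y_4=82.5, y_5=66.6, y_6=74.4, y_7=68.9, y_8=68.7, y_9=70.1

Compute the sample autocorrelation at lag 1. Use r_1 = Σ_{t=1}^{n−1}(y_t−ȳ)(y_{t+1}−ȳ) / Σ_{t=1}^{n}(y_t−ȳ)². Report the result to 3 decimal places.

Mean ȳ = (84.5 + 55.4 + 71.3 + 82.5 + 66.6 + 74.4 + 68.9 + 68.7 + 70.1)/9 = 71.3778
Numerator Σ_{t=1}^{8}(y_t−ȳ)(y_{t+1}−ȳ) = -274.2972
Denominator Σ(y_t−ȳ)² = 598.0956
r_1 = -274.2972 / 598.0956 = -0.459

-0.459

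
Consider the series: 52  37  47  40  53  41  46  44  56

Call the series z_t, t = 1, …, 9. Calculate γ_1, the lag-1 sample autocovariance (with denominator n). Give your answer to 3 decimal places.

-18.104

Mean z̄ = (52 + 37 + 47 + 40 + 53 + 41 + 46 + 44 + 56)/9 = 46.2222
Σ_{t=1}^{8}(z_t−z̄)(z_{t+1}−z̄) = -162.9383
γ_1 = -162.9383 / 9 = -18.104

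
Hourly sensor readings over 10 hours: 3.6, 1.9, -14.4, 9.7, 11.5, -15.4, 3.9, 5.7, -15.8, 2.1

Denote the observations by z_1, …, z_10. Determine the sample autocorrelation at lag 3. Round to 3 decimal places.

0.649

Mean z̄ = (3.6 + 1.9 − 14.4 + 9.7 + 11.5 − 15.4 + 3.9 + 5.7 − 15.8 + 2.1)/10 = -0.7200
Numerator Σ_{t=1}^{7}(z_t−z̄)(z_{t+3}−z̄) = 638.8488
Denominator Σ(z_t−z̄)² = 983.9960
r_3 = 638.8488 / 983.9960 = 0.649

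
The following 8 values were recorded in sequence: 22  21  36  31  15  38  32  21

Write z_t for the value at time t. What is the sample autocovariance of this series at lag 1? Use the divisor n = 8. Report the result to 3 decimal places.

Mean z̄ = (22 + 21 + 36 + 31 + 15 + 38 + 32 + 21)/8 = 27.0000
Σ_{t=1}^{7}(z_t−z̄)(z_{t+1}−z̄) = -143.0000
γ_1 = -143.0000 / 8 = -17.875

-17.875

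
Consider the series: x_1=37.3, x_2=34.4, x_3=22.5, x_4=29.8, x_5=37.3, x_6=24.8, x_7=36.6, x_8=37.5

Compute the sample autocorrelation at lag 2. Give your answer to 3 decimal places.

-0.383

Mean x̄ = (37.3 + 34.4 + 22.5 + 29.8 + 37.3 + 24.8 + 36.6 + 37.5)/8 = 32.5250
Deviations from mean: 4.7750, 1.8750, -10.0250, -2.7250, 4.7750, -7.7250, 4.0750, 4.9750
Σ(x_t−x̄)(x_{t+2}−x̄) = (-47.8694) + (-5.1094) + (-47.8694) + (21.0506) + (19.4581) + (-38.4319) = -98.7713
Denominator Σ(x_t−x̄)² = 258.0750
r_2 = -98.7713 / 258.0750 = -0.383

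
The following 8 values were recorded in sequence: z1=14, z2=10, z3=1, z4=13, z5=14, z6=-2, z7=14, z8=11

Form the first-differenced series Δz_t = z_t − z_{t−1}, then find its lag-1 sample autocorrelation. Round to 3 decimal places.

-0.497

First differences Δz: -4, -9, 12, 1, -16, 16, -3
Mean of differences = -0.4286
Numerator Σ(Δz_t−Δz̄)(Δz_{t+1}−Δz̄) = -378.4694
Denominator Σ(Δz_t−Δz̄)² = 761.7143
r_1(Δz) = -378.4694 / 761.7143 = -0.497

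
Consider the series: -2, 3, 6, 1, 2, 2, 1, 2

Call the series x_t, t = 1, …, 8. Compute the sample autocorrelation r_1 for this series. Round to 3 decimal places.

Mean x̄ = (-2 + 3 + 6 + 1 + 2 + 2 + 1 + 2)/8 = 1.8750
Deviations from mean: -3.8750, 1.1250, 4.1250, -0.8750, 0.1250, 0.1250, -0.8750, 0.1250
Σ(x_t−x̄)(x_{t+1}−x̄) = (-4.3594) + (4.6406) + (-3.6094) + (-0.1094) + (0.0156) + (-0.1094) + (-0.1094) = -3.6406
Denominator Σ(x_t−x̄)² = 34.8750
r_1 = -3.6406 / 34.8750 = -0.104

-0.104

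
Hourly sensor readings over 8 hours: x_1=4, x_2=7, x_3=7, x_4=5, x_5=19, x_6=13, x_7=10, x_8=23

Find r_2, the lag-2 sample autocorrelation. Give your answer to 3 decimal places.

Mean x̄ = (4 + 7 + 7 + 5 + 19 + 13 + 10 + 23)/8 = 11.0000
Deviations from mean: -7.0000, -4.0000, -4.0000, -6.0000, 8.0000, 2.0000, -1.0000, 12.0000
Numerator Σ_{t=1}^{6}(x_t−x̄)(x_{t+2}−x̄) = 24.0000
Denominator Σ(x_t−x̄)² = 330.0000
r_2 = 24.0000 / 330.0000 = 0.073

0.073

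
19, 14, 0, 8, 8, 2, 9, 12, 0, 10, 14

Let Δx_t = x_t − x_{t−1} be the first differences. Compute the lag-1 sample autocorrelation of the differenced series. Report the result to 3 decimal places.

-0.285

First differences Δx: -5, -14, 8, 0, -6, 7, 3, -12, 10, 4
Mean of differences = -0.5000
Numerator Σ(Δx_t−Δx̄)(Δx_{t+1}−Δx̄) = -181.2500
Denominator Σ(Δx_t−Δx̄)² = 636.5000
r_1(Δx) = -181.2500 / 636.5000 = -0.285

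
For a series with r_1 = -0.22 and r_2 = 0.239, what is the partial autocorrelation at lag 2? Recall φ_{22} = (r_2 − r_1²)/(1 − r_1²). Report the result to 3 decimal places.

φ_{22} = (r_2 − r_1²) / (1 − r_1²)
r_1² = (-0.22)² = 0.0484
Numerator = 0.239 − 0.0484 = 0.1906; denominator = 1 − 0.0484 = 0.9516
φ_{22} = 0.1906 / 0.9516 = 0.200

0.200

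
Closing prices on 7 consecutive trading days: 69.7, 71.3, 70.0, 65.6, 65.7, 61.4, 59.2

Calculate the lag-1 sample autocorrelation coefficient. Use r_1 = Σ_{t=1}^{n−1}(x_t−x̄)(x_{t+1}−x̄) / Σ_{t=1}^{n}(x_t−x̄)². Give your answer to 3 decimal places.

Mean x̄ = (69.7 + 71.3 + 70.0 + 65.6 + 65.7 + 61.4 + 59.2)/7 = 66.1286
Deviations from mean: 3.5714, 5.1714, 3.8714, -0.5286, -0.4286, -4.7286, -6.9286
Σ(x_t−x̄)(x_{t+1}−x̄) = (18.4694) + (20.0208) + (-2.0463) + (0.2265) + (2.0265) + (32.7622) = 71.4592
Denominator Σ(x_t−x̄)² = 125.3143
r_1 = 71.4592 / 125.3143 = 0.570

0.570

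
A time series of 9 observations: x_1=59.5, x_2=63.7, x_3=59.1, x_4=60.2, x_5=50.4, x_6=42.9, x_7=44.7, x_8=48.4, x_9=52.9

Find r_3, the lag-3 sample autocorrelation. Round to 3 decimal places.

-0.198

Mean x̄ = (59.5 + 63.7 + 59.1 + 60.2 + 50.4 + 42.9 + 44.7 + 48.4 + 52.9)/9 = 53.5333
Numerator Σ_{t=1}^{6}(x_t−x̄)(x_{t+3}−x̄) = -87.3400
Denominator Σ(x_t−x̄)² = 442.0600
r_3 = -87.3400 / 442.0600 = -0.198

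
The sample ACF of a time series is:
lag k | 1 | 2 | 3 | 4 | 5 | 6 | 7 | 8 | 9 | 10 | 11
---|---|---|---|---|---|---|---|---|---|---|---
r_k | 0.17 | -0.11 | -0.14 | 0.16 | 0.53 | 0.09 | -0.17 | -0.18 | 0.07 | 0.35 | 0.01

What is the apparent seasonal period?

5

The largest autocorrelation is r_5 = 0.53, with a weaker echo at lag 10 (0.35); the remaining lags stay at or below 0.17.
The dominant spike at lag 5 indicates a seasonal period of 5.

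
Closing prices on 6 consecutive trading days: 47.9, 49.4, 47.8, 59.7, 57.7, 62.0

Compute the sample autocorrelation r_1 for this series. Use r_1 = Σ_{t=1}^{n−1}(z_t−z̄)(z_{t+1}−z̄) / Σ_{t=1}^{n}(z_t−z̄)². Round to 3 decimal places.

0.348

Mean z̄ = (47.9 + 49.4 + 47.8 + 59.7 + 57.7 + 62.0)/6 = 54.0833
Σ(z_t−z̄)(z_{t+1}−z̄) = (28.9586) + (29.4269) + (-35.2914) + (20.3136) + (28.6319) = 72.0397
Denominator Σ(z_t−z̄)² = 206.9483
r_1 = 72.0397 / 206.9483 = 0.348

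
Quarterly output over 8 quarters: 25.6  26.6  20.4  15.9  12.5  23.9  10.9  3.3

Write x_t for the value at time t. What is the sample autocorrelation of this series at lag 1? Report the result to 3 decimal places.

0.263

Mean x̄ = (25.6 + 26.6 + 20.4 + 15.9 + 12.5 + 23.9 + 10.9 + 3.3)/8 = 17.3875
Numerator Σ_{t=1}^{7}(x_t−x̄)(x_{t+1}−x̄) = 123.5123
Denominator Σ(x_t−x̄)² = 470.4488
r_1 = 123.5123 / 470.4488 = 0.263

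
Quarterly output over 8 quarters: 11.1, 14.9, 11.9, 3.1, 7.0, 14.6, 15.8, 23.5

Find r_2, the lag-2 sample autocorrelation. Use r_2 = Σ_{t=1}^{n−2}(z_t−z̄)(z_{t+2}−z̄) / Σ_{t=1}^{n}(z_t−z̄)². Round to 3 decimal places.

Mean z̄ = (11.1 + 14.9 + 11.9 + 3.1 + 7.0 + 14.6 + 15.8 + 23.5)/8 = 12.7375
Deviations from mean: -1.6375, 2.1625, -0.8375, -9.6375, -5.7375, 1.8625, 3.0625, 10.7625
Numerator Σ_{t=1}^{6}(z_t−z̄)(z_{t+2}−z̄) = -30.1403
Denominator Σ(z_t−z̄)² = 262.5388
r_2 = -30.1403 / 262.5388 = -0.115

-0.115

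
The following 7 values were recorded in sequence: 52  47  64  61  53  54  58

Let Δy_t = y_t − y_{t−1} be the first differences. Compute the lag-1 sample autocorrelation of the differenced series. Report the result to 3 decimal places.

-0.312

First differences Δy: -5, 17, -3, -8, 1, 4
Mean of differences = 1.0000
Numerator Σ(Δy_t−Δȳ)(Δy_{t+1}−Δȳ) = -124.0000
Denominator Σ(Δy_t−Δȳ)² = 398.0000
r_1(Δy) = -124.0000 / 398.0000 = -0.312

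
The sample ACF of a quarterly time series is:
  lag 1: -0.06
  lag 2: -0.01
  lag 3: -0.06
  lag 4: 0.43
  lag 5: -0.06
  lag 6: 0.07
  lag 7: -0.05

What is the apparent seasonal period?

4

The largest autocorrelation is r_4 = 0.43; the remaining lags stay at or below 0.07.
The dominant spike at lag 4 indicates a seasonal period of 4.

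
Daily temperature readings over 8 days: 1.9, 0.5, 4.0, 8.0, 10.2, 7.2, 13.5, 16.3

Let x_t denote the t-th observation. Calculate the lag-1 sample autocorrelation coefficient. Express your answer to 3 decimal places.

0.533

Mean x̄ = (1.9 + 0.5 + 4.0 + 8.0 + 10.2 + 7.2 + 13.5 + 16.3)/8 = 7.7000
Numerator Σ_{t=1}^{7}(x_t−x̄)(x_{t+1}−x̄) = 113.7700
Denominator Σ(x_t−x̄)² = 213.3600
r_1 = 113.7700 / 213.3600 = 0.533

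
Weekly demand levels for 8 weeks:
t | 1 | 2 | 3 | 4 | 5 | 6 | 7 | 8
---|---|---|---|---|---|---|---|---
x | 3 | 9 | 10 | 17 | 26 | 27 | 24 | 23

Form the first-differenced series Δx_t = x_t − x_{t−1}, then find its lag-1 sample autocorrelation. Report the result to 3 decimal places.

0.281

First differences Δx: 6, 1, 7, 9, 1, -3, -1
Mean of differences = 2.8571
Numerator Σ(Δx_t−Δx̄)(Δx_{t+1}−Δx̄) = 33.9796
Denominator Σ(Δx_t−Δx̄)² = 120.8571
r_1(Δx) = 33.9796 / 120.8571 = 0.281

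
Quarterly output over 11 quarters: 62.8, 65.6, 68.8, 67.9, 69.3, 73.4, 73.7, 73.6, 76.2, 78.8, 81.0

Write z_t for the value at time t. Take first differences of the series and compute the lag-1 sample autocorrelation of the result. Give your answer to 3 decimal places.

-0.146

First differences Δz: 2.8, 3.2, -0.9, 1.4, 4.1, 0.3, -0.1, 2.6, 2.6, 2.2
Mean of differences = 1.8200
Numerator Σ(Δz_t−Δz̄)(Δz_{t+1}−Δz̄) = -3.3564
Denominator Σ(Δz_t−Δz̄)² = 22.9960
r_1(Δz) = -3.3564 / 22.9960 = -0.146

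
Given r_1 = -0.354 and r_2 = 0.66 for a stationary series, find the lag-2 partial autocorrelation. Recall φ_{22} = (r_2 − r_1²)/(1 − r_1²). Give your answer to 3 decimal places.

0.611

φ_{22} = (r_2 − r_1²) / (1 − r_1²)
r_1² = (-0.354)² = 0.125316
Numerator = 0.66 − 0.1253 = 0.5347; denominator = 1 − 0.1253 = 0.8747
φ_{22} = 0.5347 / 0.8747 = 0.611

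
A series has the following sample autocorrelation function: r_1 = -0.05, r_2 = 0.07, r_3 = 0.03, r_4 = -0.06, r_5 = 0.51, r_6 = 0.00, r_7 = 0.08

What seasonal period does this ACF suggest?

5

The largest autocorrelation is r_5 = 0.51; the remaining lags stay at or below 0.08.
The dominant spike at lag 5 indicates a seasonal period of 5.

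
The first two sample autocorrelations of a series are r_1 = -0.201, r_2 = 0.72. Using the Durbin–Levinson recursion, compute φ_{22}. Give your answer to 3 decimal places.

φ_{22} = (r_2 − r_1²) / (1 − r_1²)
r_1² = (-0.201)² = 0.040401
Numerator = 0.72 − 0.0404 = 0.6796; denominator = 1 − 0.0404 = 0.9596
φ_{22} = 0.6796 / 0.9596 = 0.708

0.708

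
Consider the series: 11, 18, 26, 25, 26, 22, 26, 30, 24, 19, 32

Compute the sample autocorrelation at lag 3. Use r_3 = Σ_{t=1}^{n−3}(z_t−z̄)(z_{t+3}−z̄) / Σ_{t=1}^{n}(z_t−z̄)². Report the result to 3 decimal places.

0.077

Mean z̄ = (11 + 18 + 26 + 25 + 26 + 22 + 26 + 30 + 24 + 19 + 32)/11 = 23.5455
Numerator Σ_{t=1}^{8}(z_t−z̄)(z_{t+3}−z̄) = 26.4711
Denominator Σ(z_t−z̄)² = 344.7273
r_3 = 26.4711 / 344.7273 = 0.077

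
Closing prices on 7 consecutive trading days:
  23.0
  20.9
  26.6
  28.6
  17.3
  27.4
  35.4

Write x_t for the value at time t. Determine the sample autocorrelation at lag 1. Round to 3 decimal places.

Mean x̄ = (23.0 + 20.9 + 26.6 + 28.6 + 17.3 + 27.4 + 35.4)/7 = 25.6000
Σ(x_t−x̄)(x_{t+1}−x̄) = (12.2200) + (-4.7000) + (3.0000) + (-24.9000) + (-14.9400) + (17.6400) = -11.6800
Denominator Σ(x_t−x̄)² = 207.0200
r_1 = -11.6800 / 207.0200 = -0.056

-0.056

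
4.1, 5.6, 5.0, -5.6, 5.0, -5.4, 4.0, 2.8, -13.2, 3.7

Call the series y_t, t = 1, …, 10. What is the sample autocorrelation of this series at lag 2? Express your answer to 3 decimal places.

0.007

Mean ȳ = (4.1 + 5.6 + 5.0 − 5.6 + 5.0 − 5.4 + 4.0 + 2.8 − 13.2 + 3.7)/10 = 0.6000
Numerator Σ_{t=1}^{8}(y_t−ȳ)(y_{t+2}−ȳ) = 2.6200
Denominator Σ(y_t−ȳ)² = 366.8600
r_2 = 2.6200 / 366.8600 = 0.007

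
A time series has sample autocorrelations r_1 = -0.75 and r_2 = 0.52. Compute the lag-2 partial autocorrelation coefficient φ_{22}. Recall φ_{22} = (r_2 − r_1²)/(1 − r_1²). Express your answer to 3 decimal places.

φ_{22} = (r_2 − r_1²) / (1 − r_1²)
r_1² = (-0.75)² = 0.5625
Numerator = 0.52 − 0.5625 = -0.0425; denominator = 1 − 0.5625 = 0.4375
φ_{22} = -0.0425 / 0.4375 = -0.097

-0.097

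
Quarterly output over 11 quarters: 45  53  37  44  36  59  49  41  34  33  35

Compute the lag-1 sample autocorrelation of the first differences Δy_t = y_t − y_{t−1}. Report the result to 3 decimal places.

First differences Δy: 8, -16, 7, -8, 23, -10, -8, -7, -1, 2
Mean of differences = -1.0000
Numerator Σ(Δy_t−Δȳ)(Δy_{t+1}−Δȳ) = -590.0000
Denominator Σ(Δy_t−Δȳ)² = 1170.0000
r_1(Δy) = -590.0000 / 1170.0000 = -0.504

-0.504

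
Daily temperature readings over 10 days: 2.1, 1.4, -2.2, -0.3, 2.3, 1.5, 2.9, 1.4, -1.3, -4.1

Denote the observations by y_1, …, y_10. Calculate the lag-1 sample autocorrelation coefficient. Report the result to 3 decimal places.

0.280

Mean ȳ = (2.1 + 1.4 − 2.2 − 0.3 + 2.3 + 1.5 + 2.9 + 1.4 − 1.3 − 4.1)/10 = 0.3700
Numerator Σ_{t=1}^{9}(y_t−ȳ)(y_{t+1}−ȳ) = 12.9541
Denominator Σ(y_t−ȳ)² = 46.3410
r_1 = 12.9541 / 46.3410 = 0.280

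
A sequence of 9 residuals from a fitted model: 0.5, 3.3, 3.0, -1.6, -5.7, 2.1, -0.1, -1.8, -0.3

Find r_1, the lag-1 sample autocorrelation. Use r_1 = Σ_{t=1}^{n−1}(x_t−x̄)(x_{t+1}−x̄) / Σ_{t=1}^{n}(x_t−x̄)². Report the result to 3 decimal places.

0.069

Mean x̄ = (0.5 + 3.3 + 3.0 − 1.6 − 5.7 + 2.1 − 0.1 − 1.8 − 0.3)/9 = -0.0667
Numerator Σ_{t=1}^{8}(x_t−x̄)(x_{t+1}−x̄) = 4.3522
Denominator Σ(x_t−x̄)² = 62.9000
r_1 = 4.3522 / 62.9000 = 0.069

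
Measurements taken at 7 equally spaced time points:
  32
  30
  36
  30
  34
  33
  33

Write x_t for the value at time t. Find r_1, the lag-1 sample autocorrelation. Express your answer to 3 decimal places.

Mean x̄ = (32 + 30 + 36 + 30 + 34 + 33 + 33)/7 = 32.5714
Deviations from mean: -0.5714, -2.5714, 3.4286, -2.5714, 1.4286, 0.4286, 0.4286
Σ(x_t−x̄)(x_{t+1}−x̄) = (1.4694) + (-8.8163) + (-8.8163) + (-3.6735) + (0.6122) + (0.1837) = -19.0408
Denominator Σ(x_t−x̄)² = 27.7143
r_1 = -19.0408 / 27.7143 = -0.687

-0.687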